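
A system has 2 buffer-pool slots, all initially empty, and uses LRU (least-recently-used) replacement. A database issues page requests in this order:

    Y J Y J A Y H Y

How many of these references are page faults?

Y → miss, frames (Y)
J → miss, frames (Y J)
Y → hit
J → hit
A → miss, evict Y, frames (J A)
Y → miss, evict J, frames (A Y)
H → miss, evict A, frames (Y H)
Y → hit
Page faults: 5.

5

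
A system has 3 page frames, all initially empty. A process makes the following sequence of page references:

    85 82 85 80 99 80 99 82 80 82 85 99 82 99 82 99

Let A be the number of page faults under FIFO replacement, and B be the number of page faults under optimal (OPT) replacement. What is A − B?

1

Under FIFO: F F . F F . . . . . F . F . . . → 6 faults.
Under OPT: F F . F F . . . . . F . . . . . → 5 faults.
A − B = 6 − 5 = 1.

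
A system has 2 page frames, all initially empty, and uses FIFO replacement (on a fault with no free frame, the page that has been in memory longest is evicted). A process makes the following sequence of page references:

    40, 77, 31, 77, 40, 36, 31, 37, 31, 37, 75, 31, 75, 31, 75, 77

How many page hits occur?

40: fault, frames {40}
77: fault, frames {40,77}
31: fault, evict 40, frames {77,31}
77: hit
40: fault, evict 77, frames {31,40}
36: fault, evict 31, frames {40,36}
31: fault, evict 40, frames {36,31}
37: fault, evict 36, frames {31,37}
31: hit
37: hit
75: fault, evict 31, frames {37,75}
31: fault, evict 37, frames {75,31}
75: hit
31: hit
75: hit
77: fault, evict 75, frames {31,77}
Hits: 6.

6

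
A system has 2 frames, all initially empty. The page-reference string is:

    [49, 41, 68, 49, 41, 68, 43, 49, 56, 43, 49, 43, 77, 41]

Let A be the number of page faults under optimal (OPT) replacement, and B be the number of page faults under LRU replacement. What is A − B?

-3

Under OPT: F F F . F . F F F . F . F F → 10 faults.
Under LRU: F F F F F F F F F F F . F F → 13 faults.
A − B = 10 − 13 = -3.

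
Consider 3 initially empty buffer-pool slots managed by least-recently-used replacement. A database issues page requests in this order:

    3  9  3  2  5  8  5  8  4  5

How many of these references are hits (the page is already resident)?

3 -> fault, frames (3)
9 -> fault, frames (3 9)
3 -> hit
2 -> fault, frames (9 3 2)
5 -> fault, evict 9, frames (3 2 5)
8 -> fault, evict 3, frames (2 5 8)
5 -> hit
8 -> hit
4 -> fault, evict 2, frames (5 8 4)
5 -> hit
Hits: 4.

4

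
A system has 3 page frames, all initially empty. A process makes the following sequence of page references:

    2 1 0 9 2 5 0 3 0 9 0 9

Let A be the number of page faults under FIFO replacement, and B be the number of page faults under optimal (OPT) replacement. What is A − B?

Under FIFO: F F F F F F F F . F . . → 9 faults.
Under OPT: F F F F . F . F . . . . → 6 faults.
A − B = 9 − 6 = 3.

3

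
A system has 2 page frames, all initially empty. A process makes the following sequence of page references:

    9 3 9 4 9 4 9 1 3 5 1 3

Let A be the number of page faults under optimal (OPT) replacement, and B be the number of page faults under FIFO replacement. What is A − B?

-2

Under OPT: F F . F . . . F F F . F → 7 faults.
Under FIFO: F F . F F . . F F F F F → 9 faults.
A − B = 7 − 9 = -2.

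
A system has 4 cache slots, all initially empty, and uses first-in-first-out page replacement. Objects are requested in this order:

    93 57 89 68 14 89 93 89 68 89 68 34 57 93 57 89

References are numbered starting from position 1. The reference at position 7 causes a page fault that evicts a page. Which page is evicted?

pos 1: 93 → miss, frames (93)
pos 2: 57 → miss, frames (93 57)
pos 3: 89 → miss, frames (93 57 89)
pos 4: 68 → miss, frames (93 57 89 68)
pos 5: 14 → miss, evict 93, frames (57 89 68 14)
pos 6: 89 → hit
pos 7: 93 → miss, evict 57, frames (89 68 14 93)
At position 7, page 57 is evicted.

57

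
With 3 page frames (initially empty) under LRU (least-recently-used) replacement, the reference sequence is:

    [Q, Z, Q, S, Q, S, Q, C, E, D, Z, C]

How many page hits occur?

Q: miss, frames {Q}
Z: miss, frames {Q,Z}
Q: hit
S: miss, frames {Z,Q,S}
Q: hit
S: hit
Q: hit
C: miss, evict Z, frames {S,Q,C}
E: miss, evict S, frames {Q,C,E}
D: miss, evict Q, frames {C,E,D}
Z: miss, evict C, frames {E,D,Z}
C: miss, evict E, frames {D,Z,C}
Hits: 4.

4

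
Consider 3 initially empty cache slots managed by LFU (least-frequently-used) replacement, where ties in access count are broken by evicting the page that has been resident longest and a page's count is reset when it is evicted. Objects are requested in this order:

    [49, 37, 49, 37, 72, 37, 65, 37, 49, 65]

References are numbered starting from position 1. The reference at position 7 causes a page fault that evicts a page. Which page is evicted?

pos 1: 49: fault, frames (49)
pos 2: 37: fault, frames (49 37)
pos 3: 49: hit
pos 4: 37: hit
pos 5: 72: fault, frames (49 37 72)
pos 6: 37: hit
pos 7: 65: fault, evict 72, frames (49 37 65)
At position 7, page 72 is evicted.

72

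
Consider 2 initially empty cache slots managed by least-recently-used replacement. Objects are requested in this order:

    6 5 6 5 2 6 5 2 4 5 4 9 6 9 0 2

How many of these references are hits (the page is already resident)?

6 -> miss, frames (6)
5 -> miss, frames (6 5)
6 -> hit
5 -> hit
2 -> miss, evict 6, frames (5 2)
6 -> miss, evict 5, frames (2 6)
5 -> miss, evict 2, frames (6 5)
2 -> miss, evict 6, frames (5 2)
4 -> miss, evict 5, frames (2 4)
5 -> miss, evict 2, frames (4 5)
4 -> hit
9 -> miss, evict 5, frames (4 9)
6 -> miss, evict 4, frames (9 6)
9 -> hit
0 -> miss, evict 6, frames (9 0)
2 -> miss, evict 9, frames (0 2)
Hits: 4.

4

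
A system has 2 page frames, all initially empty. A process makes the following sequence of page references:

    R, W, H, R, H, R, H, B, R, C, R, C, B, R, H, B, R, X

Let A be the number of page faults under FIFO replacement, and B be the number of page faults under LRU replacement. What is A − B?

Under FIFO: F F F F . . . F . F F . F . F . F F → 11 faults.
Under LRU: F F F F . . . F F F . . F F F F F F → 13 faults.
A − B = 11 − 13 = -2.

-2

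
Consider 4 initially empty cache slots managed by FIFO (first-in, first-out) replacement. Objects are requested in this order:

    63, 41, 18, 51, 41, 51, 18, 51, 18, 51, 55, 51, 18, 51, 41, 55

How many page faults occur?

5

63 → miss, frames {63}
41 → miss, frames {63,41}
18 → miss, frames {63,41,18}
51 → miss, frames {63,41,18,51}
41 → hit
51 → hit
18 → hit
51 → hit
18 → hit
51 → hit
55 → miss, evict 63, frames {41,18,51,55}
51 → hit
18 → hit
51 → hit
41 → hit
55 → hit
Page faults: 5.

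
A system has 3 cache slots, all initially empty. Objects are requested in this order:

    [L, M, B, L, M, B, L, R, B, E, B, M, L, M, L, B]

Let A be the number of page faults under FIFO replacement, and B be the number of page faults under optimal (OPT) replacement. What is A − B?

Under FIFO: F F F . . . . F . F . F F . . F → 8 faults.
Under OPT: F F F . . . . F . F . . F . . . → 6 faults.
A − B = 8 − 6 = 2.

2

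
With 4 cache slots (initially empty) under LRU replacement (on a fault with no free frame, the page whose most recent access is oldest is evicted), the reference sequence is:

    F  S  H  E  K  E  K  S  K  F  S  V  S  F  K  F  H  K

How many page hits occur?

F → miss, frames {F}
S → miss, frames {F,S}
H → miss, frames {F,S,H}
E → miss, frames {F,S,H,E}
K → miss, evict F, frames {S,H,E,K}
E → hit
K → hit
S → hit
K → hit
F → miss, evict H, frames {E,S,K,F}
S → hit
V → miss, evict E, frames {K,F,S,V}
S → hit
F → hit
K → hit
F → hit
H → miss, evict V, frames {S,K,F,H}
K → hit
Hits: 10.

10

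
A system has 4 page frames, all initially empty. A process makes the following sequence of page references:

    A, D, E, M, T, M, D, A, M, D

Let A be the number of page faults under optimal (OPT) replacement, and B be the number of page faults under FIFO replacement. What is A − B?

-2

Under OPT: F F F F F . . . . . → 5 faults.
Under FIFO: F F F F F . . F . F → 7 faults.
A − B = 5 − 7 = -2.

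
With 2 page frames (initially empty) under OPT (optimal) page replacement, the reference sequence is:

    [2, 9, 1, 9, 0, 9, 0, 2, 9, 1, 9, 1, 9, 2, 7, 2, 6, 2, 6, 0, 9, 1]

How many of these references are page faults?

12

2 -> miss, frames [2]
9 -> miss, frames [2, 9]
1 -> miss, evict 2, frames [9, 1]
9 -> hit
0 -> miss, evict 1, frames [9, 0]
9 -> hit
0 -> hit
2 -> miss, evict 0, frames [9, 2]
9 -> hit
1 -> miss, evict 2, frames [9, 1]
9 -> hit
1 -> hit
9 -> hit
2 -> miss, evict 1, frames [9, 2]
7 -> miss, evict 9, frames [2, 7]
2 -> hit
6 -> miss, evict 7, frames [2, 6]
2 -> hit
6 -> hit
0 -> miss, evict 6, frames [2, 0]
9 -> miss, evict 0, frames [2, 9]
1 -> miss, evict 9, frames [2, 1]
Page faults: 12.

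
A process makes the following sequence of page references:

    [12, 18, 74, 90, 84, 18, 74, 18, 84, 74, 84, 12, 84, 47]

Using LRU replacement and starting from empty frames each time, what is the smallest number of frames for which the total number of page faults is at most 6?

5

f=1: 14 faults
f=2: 11 faults
f=3: 9 faults
f=4: 7 faults
f=5: 6 faults
f=6: 6 faults
Smallest f with faults ≤ 6 is 5.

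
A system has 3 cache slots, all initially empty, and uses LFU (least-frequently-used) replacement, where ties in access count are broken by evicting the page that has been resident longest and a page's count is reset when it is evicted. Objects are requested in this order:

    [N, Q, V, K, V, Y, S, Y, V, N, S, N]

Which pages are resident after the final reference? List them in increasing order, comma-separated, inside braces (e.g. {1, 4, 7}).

N: fault, frames [N]
Q: fault, frames [N, Q]
V: fault, frames [N, Q, V]
K: fault, evict N, frames [Q, V, K]
V: hit
Y: fault, evict Q, frames [V, K, Y]
S: fault, evict K, frames [V, Y, S]
Y: hit
V: hit
N: fault, evict S, frames [V, Y, N]
S: fault, evict N, frames [V, Y, S]
N: fault, evict S, frames [V, Y, N]

{N, V, Y}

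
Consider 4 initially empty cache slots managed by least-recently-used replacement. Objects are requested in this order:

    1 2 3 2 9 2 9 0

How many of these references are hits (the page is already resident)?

3

1 -> miss, frames (1)
2 -> miss, frames (1 2)
3 -> miss, frames (1 2 3)
2 -> hit
9 -> miss, frames (1 3 2 9)
2 -> hit
9 -> hit
0 -> miss, evict 1, frames (3 2 9 0)
Hits: 3.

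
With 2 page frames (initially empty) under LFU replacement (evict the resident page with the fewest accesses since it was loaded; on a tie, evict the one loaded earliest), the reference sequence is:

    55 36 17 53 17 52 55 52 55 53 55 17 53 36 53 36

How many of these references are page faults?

55 -> miss, frames [55]
36 -> miss, frames [55, 36]
17 -> miss, evict 55, frames [36, 17]
53 -> miss, evict 36, frames [17, 53]
17 -> hit
52 -> miss, evict 53, frames [17, 52]
55 -> miss, evict 52, frames [17, 55]
52 -> miss, evict 55, frames [17, 52]
55 -> miss, evict 52, frames [17, 55]
53 -> miss, evict 55, frames [17, 53]
55 -> miss, evict 53, frames [17, 55]
17 -> hit
53 -> miss, evict 55, frames [17, 53]
36 -> miss, evict 53, frames [17, 36]
53 -> miss, evict 36, frames [17, 53]
36 -> miss, evict 53, frames [17, 36]
Page faults: 14.

14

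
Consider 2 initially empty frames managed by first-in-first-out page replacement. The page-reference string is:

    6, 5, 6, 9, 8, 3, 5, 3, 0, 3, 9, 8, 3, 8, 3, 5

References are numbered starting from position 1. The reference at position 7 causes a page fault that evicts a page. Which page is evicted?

pos 1: 6 → fault, frames [6]
pos 2: 5 → fault, frames [6, 5]
pos 3: 6 → hit
pos 4: 9 → fault, evict 6, frames [5, 9]
pos 5: 8 → fault, evict 5, frames [9, 8]
pos 6: 3 → fault, evict 9, frames [8, 3]
pos 7: 5 → fault, evict 8, frames [3, 5]
At position 7, page 8 is evicted.

8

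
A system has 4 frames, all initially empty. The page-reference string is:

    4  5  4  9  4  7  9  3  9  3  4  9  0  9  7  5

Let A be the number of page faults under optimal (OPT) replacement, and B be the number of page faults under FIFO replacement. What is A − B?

-3

Under OPT: F F . F . F . F . . . . F . . F → 7 faults.
Under FIFO: F F . F . F . F . . F . F F F F → 10 faults.
A − B = 7 − 10 = -3.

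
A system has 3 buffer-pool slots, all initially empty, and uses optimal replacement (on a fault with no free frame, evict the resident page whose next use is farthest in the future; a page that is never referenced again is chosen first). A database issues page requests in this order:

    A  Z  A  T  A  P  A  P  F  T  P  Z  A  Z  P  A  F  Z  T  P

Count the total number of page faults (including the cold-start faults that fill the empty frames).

9

A -> fault, frames (A)
Z -> fault, frames (A Z)
A -> hit
T -> fault, frames (A Z T)
A -> hit
P -> fault, evict Z, frames (A T P)
A -> hit
P -> hit
F -> fault, evict A, frames (T P F)
T -> hit
P -> hit
Z -> fault, evict T, frames (P F Z)
A -> fault, evict F, frames (P Z A)
Z -> hit
P -> hit
A -> hit
F -> fault, evict A, frames (P Z F)
Z -> hit
T -> fault, evict F, frames (P Z T)
P -> hit
Page faults: 9.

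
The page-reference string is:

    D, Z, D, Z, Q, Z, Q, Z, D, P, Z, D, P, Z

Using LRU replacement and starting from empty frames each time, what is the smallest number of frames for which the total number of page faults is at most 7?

3

f=1: 14 faults
f=2: 9 faults
f=3: 4 faults
f=4: 4 faults
Smallest f with faults ≤ 7 is 3.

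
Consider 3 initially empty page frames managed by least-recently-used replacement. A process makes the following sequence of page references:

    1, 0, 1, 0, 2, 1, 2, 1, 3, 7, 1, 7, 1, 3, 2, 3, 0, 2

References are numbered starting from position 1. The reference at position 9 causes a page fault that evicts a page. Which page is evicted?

0

pos 1: 1 -> fault, frames (1)
pos 2: 0 -> fault, frames (1 0)
pos 3: 1 -> hit
pos 4: 0 -> hit
pos 5: 2 -> fault, frames (1 0 2)
pos 6: 1 -> hit
pos 7: 2 -> hit
pos 8: 1 -> hit
pos 9: 3 -> fault, evict 0, frames (2 1 3)
At position 9, page 0 is evicted.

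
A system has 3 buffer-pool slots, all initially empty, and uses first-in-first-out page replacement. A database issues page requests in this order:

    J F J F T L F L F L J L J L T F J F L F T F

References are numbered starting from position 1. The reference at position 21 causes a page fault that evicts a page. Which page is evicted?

pos 1: J → miss, frames [J]
pos 2: F → miss, frames [J, F]
pos 3: J → hit
pos 4: F → hit
pos 5: T → miss, frames [J, F, T]
pos 6: L → miss, evict J, frames [F, T, L]
pos 7: F → hit
pos 8: L → hit
pos 9: F → hit
pos 10: L → hit
pos 11: J → miss, evict F, frames [T, L, J]
pos 12: L → hit
pos 13: J → hit
pos 14: L → hit
pos 15: T → hit
pos 16: F → miss, evict T, frames [L, J, F]
pos 17: J → hit
pos 18: F → hit
pos 19: L → hit
pos 20: F → hit
pos 21: T → miss, evict L, frames [J, F, T]
At position 21, page L is evicted.

L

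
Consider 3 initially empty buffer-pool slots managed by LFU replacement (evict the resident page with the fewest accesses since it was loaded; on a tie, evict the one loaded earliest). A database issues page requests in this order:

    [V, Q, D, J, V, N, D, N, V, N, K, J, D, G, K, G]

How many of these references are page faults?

V → miss, frames [V]
Q → miss, frames [V, Q]
D → miss, frames [V, Q, D]
J → miss, evict V, frames [Q, D, J]
V → miss, evict Q, frames [D, J, V]
N → miss, evict D, frames [J, V, N]
D → miss, evict J, frames [V, N, D]
N → hit
V → hit
N → hit
K → miss, evict D, frames [V, N, K]
J → miss, evict K, frames [V, N, J]
D → miss, evict J, frames [V, N, D]
G → miss, evict D, frames [V, N, G]
K → miss, evict G, frames [V, N, K]
G → miss, evict K, frames [V, N, G]
Page faults: 13.

13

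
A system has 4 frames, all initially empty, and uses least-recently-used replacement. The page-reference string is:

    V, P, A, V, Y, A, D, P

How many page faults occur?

V: miss, frames [V]
P: miss, frames [V, P]
A: miss, frames [V, P, A]
V: hit
Y: miss, frames [P, A, V, Y]
A: hit
D: miss, evict P, frames [V, Y, A, D]
P: miss, evict V, frames [Y, A, D, P]
Page faults: 6.

6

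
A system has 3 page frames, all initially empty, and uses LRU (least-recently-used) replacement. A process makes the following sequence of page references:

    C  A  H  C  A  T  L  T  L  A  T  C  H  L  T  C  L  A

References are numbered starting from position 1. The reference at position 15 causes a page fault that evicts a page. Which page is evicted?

pos 1: C -> fault, frames (C)
pos 2: A -> fault, frames (C A)
pos 3: H -> fault, frames (C A H)
pos 4: C -> hit
pos 5: A -> hit
pos 6: T -> fault, evict H, frames (C A T)
pos 7: L -> fault, evict C, frames (A T L)
pos 8: T -> hit
pos 9: L -> hit
pos 10: A -> hit
pos 11: T -> hit
pos 12: C -> fault, evict L, frames (A T C)
pos 13: H -> fault, evict A, frames (T C H)
pos 14: L -> fault, evict T, frames (C H L)
pos 15: T -> fault, evict C, frames (H L T)
At position 15, page C is evicted.

C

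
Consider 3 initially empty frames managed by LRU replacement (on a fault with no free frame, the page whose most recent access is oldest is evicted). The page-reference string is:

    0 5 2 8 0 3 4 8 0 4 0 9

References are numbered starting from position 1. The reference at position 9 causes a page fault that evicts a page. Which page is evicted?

pos 1: 0 -> fault, frames {0}
pos 2: 5 -> fault, frames {0,5}
pos 3: 2 -> fault, frames {0,5,2}
pos 4: 8 -> fault, evict 0, frames {5,2,8}
pos 5: 0 -> fault, evict 5, frames {2,8,0}
pos 6: 3 -> fault, evict 2, frames {8,0,3}
pos 7: 4 -> fault, evict 8, frames {0,3,4}
pos 8: 8 -> fault, evict 0, frames {3,4,8}
pos 9: 0 -> fault, evict 3, frames {4,8,0}
At position 9, page 3 is evicted.

3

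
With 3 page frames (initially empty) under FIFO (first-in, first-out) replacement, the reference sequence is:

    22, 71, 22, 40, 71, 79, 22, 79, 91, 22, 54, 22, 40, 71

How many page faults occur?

9

22 → fault, frames [22]
71 → fault, frames [22, 71]
22 → hit
40 → fault, frames [22, 71, 40]
71 → hit
79 → fault, evict 22, frames [71, 40, 79]
22 → fault, evict 71, frames [40, 79, 22]
79 → hit
91 → fault, evict 40, frames [79, 22, 91]
22 → hit
54 → fault, evict 79, frames [22, 91, 54]
22 → hit
40 → fault, evict 22, frames [91, 54, 40]
71 → fault, evict 91, frames [54, 40, 71]
Page faults: 9.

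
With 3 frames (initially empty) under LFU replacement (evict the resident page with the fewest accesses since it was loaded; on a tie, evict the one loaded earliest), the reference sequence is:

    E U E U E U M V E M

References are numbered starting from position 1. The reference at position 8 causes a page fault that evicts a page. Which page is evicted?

pos 1: E → miss, frames [E]
pos 2: U → miss, frames [E, U]
pos 3: E → hit
pos 4: U → hit
pos 5: E → hit
pos 6: U → hit
pos 7: M → miss, frames [E, U, M]
pos 8: V → miss, evict M, frames [E, U, V]
At position 8, page M is evicted.

M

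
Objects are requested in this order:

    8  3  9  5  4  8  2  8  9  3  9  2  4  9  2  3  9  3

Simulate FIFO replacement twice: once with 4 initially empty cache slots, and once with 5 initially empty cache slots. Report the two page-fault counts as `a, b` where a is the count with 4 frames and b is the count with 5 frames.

10, 9

4 frames: F F F F F F F . F F . . F . . . . . → 10 faults.
5 frames: F F F F F . F F . F F . . . . . . . → 9 faults.
9 < 10: adding a frame reduced faults, as is typical.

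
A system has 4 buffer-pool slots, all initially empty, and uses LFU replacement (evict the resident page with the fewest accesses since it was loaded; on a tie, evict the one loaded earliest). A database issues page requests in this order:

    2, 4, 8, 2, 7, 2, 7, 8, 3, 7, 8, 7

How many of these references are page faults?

2 → miss, frames [2]
4 → miss, frames [2, 4]
8 → miss, frames [2, 4, 8]
2 → hit
7 → miss, frames [2, 4, 8, 7]
2 → hit
7 → hit
8 → hit
3 → miss, evict 4, frames [2, 8, 7, 3]
7 → hit
8 → hit
7 → hit
Page faults: 5.

5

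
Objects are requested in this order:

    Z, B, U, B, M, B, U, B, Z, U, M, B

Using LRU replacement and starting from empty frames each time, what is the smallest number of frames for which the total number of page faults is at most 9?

f=1: 12 faults
f=2: 9 faults
f=3: 7 faults
f=4: 4 faults
Smallest f with faults ≤ 9 is 2.

2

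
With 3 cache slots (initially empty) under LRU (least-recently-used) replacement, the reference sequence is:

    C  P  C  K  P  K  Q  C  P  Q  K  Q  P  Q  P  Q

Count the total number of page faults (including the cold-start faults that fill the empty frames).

7

C: fault, frames {C}
P: fault, frames {C,P}
C: hit
K: fault, frames {P,C,K}
P: hit
K: hit
Q: fault, evict C, frames {P,K,Q}
C: fault, evict P, frames {K,Q,C}
P: fault, evict K, frames {Q,C,P}
Q: hit
K: fault, evict C, frames {P,Q,K}
Q: hit
P: hit
Q: hit
P: hit
Q: hit
Page faults: 7.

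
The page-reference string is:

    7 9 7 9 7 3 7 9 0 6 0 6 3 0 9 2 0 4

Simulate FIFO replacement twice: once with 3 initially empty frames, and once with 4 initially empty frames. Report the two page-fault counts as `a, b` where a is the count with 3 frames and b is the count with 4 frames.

3 frames: F F . . . F . . F F . . . . F F F F → 9 faults.
4 frames: F F . . . F . . F F . . . . . F . F → 7 faults.
7 < 9: adding a frame reduced faults, as is typical.

9, 7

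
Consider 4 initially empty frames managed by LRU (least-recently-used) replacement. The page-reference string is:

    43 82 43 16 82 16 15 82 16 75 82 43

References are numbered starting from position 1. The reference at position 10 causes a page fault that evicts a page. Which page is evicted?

43

pos 1: 43 -> miss, frames (43)
pos 2: 82 -> miss, frames (43 82)
pos 3: 43 -> hit
pos 4: 16 -> miss, frames (82 43 16)
pos 5: 82 -> hit
pos 6: 16 -> hit
pos 7: 15 -> miss, frames (43 82 16 15)
pos 8: 82 -> hit
pos 9: 16 -> hit
pos 10: 75 -> miss, evict 43, frames (15 82 16 75)
At position 10, page 43 is evicted.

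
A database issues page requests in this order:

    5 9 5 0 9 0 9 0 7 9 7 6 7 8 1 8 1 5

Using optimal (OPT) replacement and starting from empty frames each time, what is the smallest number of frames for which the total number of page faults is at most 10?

f=1: 18 faults
f=2: 8 faults
f=3: 7 faults
f=4: 7 faults
f=5: 7 faults
f=6: 7 faults
f=7: 7 faults
Smallest f with faults ≤ 10 is 2.

2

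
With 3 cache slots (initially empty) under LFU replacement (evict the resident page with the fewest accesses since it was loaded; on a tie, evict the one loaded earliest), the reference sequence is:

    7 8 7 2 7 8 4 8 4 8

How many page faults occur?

7 -> miss, frames [7]
8 -> miss, frames [7, 8]
7 -> hit
2 -> miss, frames [7, 8, 2]
7 -> hit
8 -> hit
4 -> miss, evict 2, frames [7, 8, 4]
8 -> hit
4 -> hit
8 -> hit
Page faults: 4.

4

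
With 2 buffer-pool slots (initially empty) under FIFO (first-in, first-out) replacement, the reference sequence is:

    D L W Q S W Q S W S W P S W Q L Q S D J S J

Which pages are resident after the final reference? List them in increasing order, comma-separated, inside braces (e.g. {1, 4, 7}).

D: miss, frames {D}
L: miss, frames {D,L}
W: miss, evict D, frames {L,W}
Q: miss, evict L, frames {W,Q}
S: miss, evict W, frames {Q,S}
W: miss, evict Q, frames {S,W}
Q: miss, evict S, frames {W,Q}
S: miss, evict W, frames {Q,S}
W: miss, evict Q, frames {S,W}
S: hit
W: hit
P: miss, evict S, frames {W,P}
S: miss, evict W, frames {P,S}
W: miss, evict P, frames {S,W}
Q: miss, evict S, frames {W,Q}
L: miss, evict W, frames {Q,L}
Q: hit
S: miss, evict Q, frames {L,S}
D: miss, evict L, frames {S,D}
J: miss, evict S, frames {D,J}
S: miss, evict D, frames {J,S}
J: hit

{J, S}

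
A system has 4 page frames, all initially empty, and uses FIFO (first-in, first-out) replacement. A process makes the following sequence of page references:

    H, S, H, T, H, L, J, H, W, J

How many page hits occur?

3

H: fault, frames [H]
S: fault, frames [H, S]
H: hit
T: fault, frames [H, S, T]
H: hit
L: fault, frames [H, S, T, L]
J: fault, evict H, frames [S, T, L, J]
H: fault, evict S, frames [T, L, J, H]
W: fault, evict T, frames [L, J, H, W]
J: hit
Hits: 3.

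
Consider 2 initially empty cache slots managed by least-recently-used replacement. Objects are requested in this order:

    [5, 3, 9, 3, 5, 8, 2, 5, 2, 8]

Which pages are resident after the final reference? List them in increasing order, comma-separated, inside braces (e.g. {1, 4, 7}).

{2, 8}

5: miss, frames (5)
3: miss, frames (5 3)
9: miss, evict 5, frames (3 9)
3: hit
5: miss, evict 9, frames (3 5)
8: miss, evict 3, frames (5 8)
2: miss, evict 5, frames (8 2)
5: miss, evict 8, frames (2 5)
2: hit
8: miss, evict 5, frames (2 8)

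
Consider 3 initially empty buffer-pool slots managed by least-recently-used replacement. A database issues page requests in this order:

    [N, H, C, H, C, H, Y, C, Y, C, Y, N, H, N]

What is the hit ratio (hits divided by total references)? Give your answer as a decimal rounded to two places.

0.57

N -> fault, frames {N}
H -> fault, frames {N,H}
C -> fault, frames {N,H,C}
H -> hit
C -> hit
H -> hit
Y -> fault, evict N, frames {C,H,Y}
C -> hit
Y -> hit
C -> hit
Y -> hit
N -> fault, evict H, frames {C,Y,N}
H -> fault, evict C, frames {Y,N,H}
N -> hit
Hits: 8 of 14 references → 8/14 = 0.5714.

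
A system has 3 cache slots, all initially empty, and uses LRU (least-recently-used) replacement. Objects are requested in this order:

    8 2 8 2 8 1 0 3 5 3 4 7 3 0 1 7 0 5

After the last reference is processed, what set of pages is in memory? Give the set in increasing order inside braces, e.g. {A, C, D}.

{0, 5, 7}

8 → miss, frames {8}
2 → miss, frames {8,2}
8 → hit
2 → hit
8 → hit
1 → miss, frames {2,8,1}
0 → miss, evict 2, frames {8,1,0}
3 → miss, evict 8, frames {1,0,3}
5 → miss, evict 1, frames {0,3,5}
3 → hit
4 → miss, evict 0, frames {5,3,4}
7 → miss, evict 5, frames {3,4,7}
3 → hit
0 → miss, evict 4, frames {7,3,0}
1 → miss, evict 7, frames {3,0,1}
7 → miss, evict 3, frames {0,1,7}
0 → hit
5 → miss, evict 1, frames {7,0,5}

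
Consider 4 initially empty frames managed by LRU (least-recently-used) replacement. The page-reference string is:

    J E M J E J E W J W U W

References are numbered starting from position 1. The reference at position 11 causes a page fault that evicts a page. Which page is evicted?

M

pos 1: J -> miss, frames [J]
pos 2: E -> miss, frames [J, E]
pos 3: M -> miss, frames [J, E, M]
pos 4: J -> hit
pos 5: E -> hit
pos 6: J -> hit
pos 7: E -> hit
pos 8: W -> miss, frames [M, J, E, W]
pos 9: J -> hit
pos 10: W -> hit
pos 11: U -> miss, evict M, frames [E, J, W, U]
At position 11, page M is evicted.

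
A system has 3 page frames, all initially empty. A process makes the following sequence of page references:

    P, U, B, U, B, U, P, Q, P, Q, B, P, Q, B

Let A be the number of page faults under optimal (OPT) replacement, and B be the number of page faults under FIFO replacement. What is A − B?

Under OPT: F F F . . . . F . . . . . . → 4 faults.
Under FIFO: F F F . . . . F F . . . . . → 5 faults.
A − B = 4 − 5 = -1.

-1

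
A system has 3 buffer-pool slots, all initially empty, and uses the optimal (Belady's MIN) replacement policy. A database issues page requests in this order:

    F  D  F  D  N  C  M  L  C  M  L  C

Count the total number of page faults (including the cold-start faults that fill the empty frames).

F: miss, frames (F)
D: miss, frames (F D)
F: hit
D: hit
N: miss, frames (F D N)
C: miss, evict N, frames (F D C)
M: miss, evict D, frames (F C M)
L: miss, evict F, frames (C M L)
C: hit
M: hit
L: hit
C: hit
Page faults: 6.

6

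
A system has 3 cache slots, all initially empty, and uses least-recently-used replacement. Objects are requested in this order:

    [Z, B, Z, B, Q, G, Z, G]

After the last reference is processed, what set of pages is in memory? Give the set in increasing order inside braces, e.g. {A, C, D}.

Z → fault, frames [Z]
B → fault, frames [Z, B]
Z → hit
B → hit
Q → fault, frames [Z, B, Q]
G → fault, evict Z, frames [B, Q, G]
Z → fault, evict B, frames [Q, G, Z]
G → hit

{G, Q, Z}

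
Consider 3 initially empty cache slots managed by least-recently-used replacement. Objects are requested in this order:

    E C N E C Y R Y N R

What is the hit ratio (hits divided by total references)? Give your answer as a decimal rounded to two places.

E: miss, frames (E)
C: miss, frames (E C)
N: miss, frames (E C N)
E: hit
C: hit
Y: miss, evict N, frames (E C Y)
R: miss, evict E, frames (C Y R)
Y: hit
N: miss, evict C, frames (R Y N)
R: hit
Hits: 4 of 10 references → 4/10 = 0.4000.

0.40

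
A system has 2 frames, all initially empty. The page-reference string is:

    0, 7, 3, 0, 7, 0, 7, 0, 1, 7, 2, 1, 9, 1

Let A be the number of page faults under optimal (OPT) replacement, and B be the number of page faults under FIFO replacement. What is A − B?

-2

Under OPT: F F F . F . . . F . F . F . → 7 faults.
Under FIFO: F F F F F . . . F . F . F F → 9 faults.
A − B = 7 − 9 = -2.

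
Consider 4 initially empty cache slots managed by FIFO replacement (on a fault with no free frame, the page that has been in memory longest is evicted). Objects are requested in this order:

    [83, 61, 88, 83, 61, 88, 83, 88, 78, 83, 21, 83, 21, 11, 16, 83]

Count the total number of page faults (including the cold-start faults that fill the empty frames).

83 -> fault, frames {83}
61 -> fault, frames {83,61}
88 -> fault, frames {83,61,88}
83 -> hit
61 -> hit
88 -> hit
83 -> hit
88 -> hit
78 -> fault, frames {83,61,88,78}
83 -> hit
21 -> fault, evict 83, frames {61,88,78,21}
83 -> fault, evict 61, frames {88,78,21,83}
21 -> hit
11 -> fault, evict 88, frames {78,21,83,11}
16 -> fault, evict 78, frames {21,83,11,16}
83 -> hit
Page faults: 8.

8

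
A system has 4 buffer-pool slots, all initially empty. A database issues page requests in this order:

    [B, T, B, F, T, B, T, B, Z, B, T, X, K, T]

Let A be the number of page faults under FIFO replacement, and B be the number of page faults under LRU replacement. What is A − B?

Under FIFO: F F . F . . . . F . . F F F → 7 faults.
Under LRU: F F . F . . . . F . . F F . → 6 faults.
A − B = 7 − 6 = 1.

1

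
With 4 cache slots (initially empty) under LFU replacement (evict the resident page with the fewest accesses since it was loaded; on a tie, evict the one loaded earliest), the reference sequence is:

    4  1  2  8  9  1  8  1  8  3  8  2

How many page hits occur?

5

4 -> fault, frames {4}
1 -> fault, frames {4,1}
2 -> fault, frames {4,1,2}
8 -> fault, frames {4,1,2,8}
9 -> fault, evict 4, frames {1,2,8,9}
1 -> hit
8 -> hit
1 -> hit
8 -> hit
3 -> fault, evict 2, frames {1,8,9,3}
8 -> hit
2 -> fault, evict 9, frames {1,8,3,2}
Hits: 5.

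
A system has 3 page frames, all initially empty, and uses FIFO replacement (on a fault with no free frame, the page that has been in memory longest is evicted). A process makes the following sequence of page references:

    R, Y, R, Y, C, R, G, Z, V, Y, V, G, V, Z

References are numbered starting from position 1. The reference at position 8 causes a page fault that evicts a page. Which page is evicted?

Y

pos 1: R → fault, frames [R]
pos 2: Y → fault, frames [R, Y]
pos 3: R → hit
pos 4: Y → hit
pos 5: C → fault, frames [R, Y, C]
pos 6: R → hit
pos 7: G → fault, evict R, frames [Y, C, G]
pos 8: Z → fault, evict Y, frames [C, G, Z]
At position 8, page Y is evicted.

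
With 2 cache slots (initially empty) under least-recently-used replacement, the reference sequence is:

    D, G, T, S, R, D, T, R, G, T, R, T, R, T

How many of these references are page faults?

11

D: miss, frames {D}
G: miss, frames {D,G}
T: miss, evict D, frames {G,T}
S: miss, evict G, frames {T,S}
R: miss, evict T, frames {S,R}
D: miss, evict S, frames {R,D}
T: miss, evict R, frames {D,T}
R: miss, evict D, frames {T,R}
G: miss, evict T, frames {R,G}
T: miss, evict R, frames {G,T}
R: miss, evict G, frames {T,R}
T: hit
R: hit
T: hit
Page faults: 11.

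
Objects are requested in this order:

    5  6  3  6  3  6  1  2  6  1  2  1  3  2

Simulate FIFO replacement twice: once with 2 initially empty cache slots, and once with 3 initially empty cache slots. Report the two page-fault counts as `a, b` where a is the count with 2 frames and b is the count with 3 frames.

2 frames: F F F . . . F F F F F . F . → 9 faults.
3 frames: F F F . . . F F F . . . F . → 7 faults.
7 < 9: adding a frame reduced faults, as is typical.

9, 7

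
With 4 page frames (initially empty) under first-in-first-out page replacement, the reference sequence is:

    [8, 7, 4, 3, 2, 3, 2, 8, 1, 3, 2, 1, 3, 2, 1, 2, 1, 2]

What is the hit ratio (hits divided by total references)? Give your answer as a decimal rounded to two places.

0.61

8 → miss, frames [8]
7 → miss, frames [8, 7]
4 → miss, frames [8, 7, 4]
3 → miss, frames [8, 7, 4, 3]
2 → miss, evict 8, frames [7, 4, 3, 2]
3 → hit
2 → hit
8 → miss, evict 7, frames [4, 3, 2, 8]
1 → miss, evict 4, frames [3, 2, 8, 1]
3 → hit
2 → hit
1 → hit
3 → hit
2 → hit
1 → hit
2 → hit
1 → hit
2 → hit
Hits: 11 of 18 references → 11/18 = 0.6111.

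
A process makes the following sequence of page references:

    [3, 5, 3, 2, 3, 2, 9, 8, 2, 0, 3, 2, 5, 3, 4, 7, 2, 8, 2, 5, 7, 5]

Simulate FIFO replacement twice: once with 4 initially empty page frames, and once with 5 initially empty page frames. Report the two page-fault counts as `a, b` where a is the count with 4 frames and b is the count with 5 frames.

4 frames: F F . F . . F F . F F F F . F F . F F F . . → 14 faults.
5 frames: F F . F . . F F . F F . F . F F F F . . . . → 12 faults.
12 < 14: adding a frame reduced faults, as is typical.

14, 12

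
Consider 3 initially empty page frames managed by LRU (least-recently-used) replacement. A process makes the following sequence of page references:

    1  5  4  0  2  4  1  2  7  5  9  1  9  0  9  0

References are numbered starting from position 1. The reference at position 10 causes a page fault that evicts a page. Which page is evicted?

1

pos 1: 1 -> miss, frames {1}
pos 2: 5 -> miss, frames {1,5}
pos 3: 4 -> miss, frames {1,5,4}
pos 4: 0 -> miss, evict 1, frames {5,4,0}
pos 5: 2 -> miss, evict 5, frames {4,0,2}
pos 6: 4 -> hit
pos 7: 1 -> miss, evict 0, frames {2,4,1}
pos 8: 2 -> hit
pos 9: 7 -> miss, evict 4, frames {1,2,7}
pos 10: 5 -> miss, evict 1, frames {2,7,5}
At position 10, page 1 is evicted.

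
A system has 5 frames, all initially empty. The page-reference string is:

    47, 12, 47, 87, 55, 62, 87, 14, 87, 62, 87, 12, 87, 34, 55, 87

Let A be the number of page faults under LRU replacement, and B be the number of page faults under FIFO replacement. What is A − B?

Under LRU: F F . F F F . F . . . F . F F . → 9 faults.
Under FIFO: F F . F F F . F . . . . . F . . → 7 faults.
A − B = 9 − 7 = 2.

2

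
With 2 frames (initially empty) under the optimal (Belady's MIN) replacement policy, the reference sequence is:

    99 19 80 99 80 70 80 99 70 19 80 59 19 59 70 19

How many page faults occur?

9

99: miss, frames {99}
19: miss, frames {99,19}
80: miss, evict 19, frames {99,80}
99: hit
80: hit
70: miss, evict 99, frames {80,70}
80: hit
99: miss, evict 80, frames {70,99}
70: hit
19: miss, evict 99, frames {70,19}
80: miss, evict 70, frames {19,80}
59: miss, evict 80, frames {19,59}
19: hit
59: hit
70: miss, evict 59, frames {19,70}
19: hit
Page faults: 9.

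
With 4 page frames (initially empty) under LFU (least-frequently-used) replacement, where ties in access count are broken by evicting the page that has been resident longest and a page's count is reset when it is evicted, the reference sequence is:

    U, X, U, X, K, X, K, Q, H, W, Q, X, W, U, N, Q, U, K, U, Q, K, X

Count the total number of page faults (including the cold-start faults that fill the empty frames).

10

U -> fault, frames [U]
X -> fault, frames [U, X]
U -> hit
X -> hit
K -> fault, frames [U, X, K]
X -> hit
K -> hit
Q -> fault, frames [U, X, K, Q]
H -> fault, evict Q, frames [U, X, K, H]
W -> fault, evict H, frames [U, X, K, W]
Q -> fault, evict W, frames [U, X, K, Q]
X -> hit
W -> fault, evict Q, frames [U, X, K, W]
U -> hit
N -> fault, evict W, frames [U, X, K, N]
Q -> fault, evict N, frames [U, X, K, Q]
U -> hit
K -> hit
U -> hit
Q -> hit
K -> hit
X -> hit
Page faults: 10.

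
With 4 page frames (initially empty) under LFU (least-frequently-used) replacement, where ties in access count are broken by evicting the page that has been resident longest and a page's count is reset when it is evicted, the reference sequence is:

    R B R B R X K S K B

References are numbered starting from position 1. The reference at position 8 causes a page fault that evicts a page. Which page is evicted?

X

pos 1: R: miss, frames [R]
pos 2: B: miss, frames [R, B]
pos 3: R: hit
pos 4: B: hit
pos 5: R: hit
pos 6: X: miss, frames [R, B, X]
pos 7: K: miss, frames [R, B, X, K]
pos 8: S: miss, evict X, frames [R, B, K, S]
At position 8, page X is evicted.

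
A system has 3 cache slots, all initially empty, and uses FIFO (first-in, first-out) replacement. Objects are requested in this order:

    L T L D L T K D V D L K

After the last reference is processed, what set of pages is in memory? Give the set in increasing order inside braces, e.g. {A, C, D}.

{K, L, V}

L: fault, frames {L}
T: fault, frames {L,T}
L: hit
D: fault, frames {L,T,D}
L: hit
T: hit
K: fault, evict L, frames {T,D,K}
D: hit
V: fault, evict T, frames {D,K,V}
D: hit
L: fault, evict D, frames {K,V,L}
K: hit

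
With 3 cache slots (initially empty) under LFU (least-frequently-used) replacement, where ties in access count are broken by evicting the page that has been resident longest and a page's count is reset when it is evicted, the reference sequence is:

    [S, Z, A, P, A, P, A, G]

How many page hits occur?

S: fault, frames [S]
Z: fault, frames [S, Z]
A: fault, frames [S, Z, A]
P: fault, evict S, frames [Z, A, P]
A: hit
P: hit
A: hit
G: fault, evict Z, frames [A, P, G]
Hits: 3.

3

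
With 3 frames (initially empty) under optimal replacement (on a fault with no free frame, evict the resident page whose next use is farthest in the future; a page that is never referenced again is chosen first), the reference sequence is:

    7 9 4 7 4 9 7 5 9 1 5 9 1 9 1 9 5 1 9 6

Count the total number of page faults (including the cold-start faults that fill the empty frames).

6

7 → fault, frames {7}
9 → fault, frames {7,9}
4 → fault, frames {7,9,4}
7 → hit
4 → hit
9 → hit
7 → hit
5 → fault, evict 4, frames {7,9,5}
9 → hit
1 → fault, evict 7, frames {9,5,1}
5 → hit
9 → hit
1 → hit
9 → hit
1 → hit
9 → hit
5 → hit
1 → hit
9 → hit
6 → fault, evict 1, frames {9,5,6}
Page faults: 6.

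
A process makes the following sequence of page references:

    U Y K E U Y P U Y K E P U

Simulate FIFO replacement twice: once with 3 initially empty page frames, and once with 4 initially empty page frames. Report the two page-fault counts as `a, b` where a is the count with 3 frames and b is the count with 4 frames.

3 frames: F F F F F F F . . F F . F → 10 faults.
4 frames: F F F F . . F F F F F F F → 11 faults.
11 > 10: adding a frame increased faults — Belady's anomaly.

10, 11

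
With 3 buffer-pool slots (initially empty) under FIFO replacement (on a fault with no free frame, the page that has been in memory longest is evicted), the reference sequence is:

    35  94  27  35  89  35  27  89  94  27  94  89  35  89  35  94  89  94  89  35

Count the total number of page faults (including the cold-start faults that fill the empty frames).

10

35 → miss, frames {35}
94 → miss, frames {35,94}
27 → miss, frames {35,94,27}
35 → hit
89 → miss, evict 35, frames {94,27,89}
35 → miss, evict 94, frames {27,89,35}
27 → hit
89 → hit
94 → miss, evict 27, frames {89,35,94}
27 → miss, evict 89, frames {35,94,27}
94 → hit
89 → miss, evict 35, frames {94,27,89}
35 → miss, evict 94, frames {27,89,35}
89 → hit
35 → hit
94 → miss, evict 27, frames {89,35,94}
89 → hit
94 → hit
89 → hit
35 → hit
Page faults: 10.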